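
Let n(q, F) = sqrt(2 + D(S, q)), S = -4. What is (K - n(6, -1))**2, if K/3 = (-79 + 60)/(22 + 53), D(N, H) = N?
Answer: -889/625 + 38*I*sqrt(2)/25 ≈ -1.4224 + 2.1496*I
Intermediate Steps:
K = -19/25 (K = 3*((-79 + 60)/(22 + 53)) = 3*(-19/75) = -19/25 ≈ -0.76000)
n(q, F) = I*sqrt(2) (n(q, F) = sqrt(2 - 4) = sqrt(-2) = I*sqrt(2))
(K - n(6, -1))**2 = (-19/25 - I*sqrt(2))**2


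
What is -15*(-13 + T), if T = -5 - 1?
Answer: 285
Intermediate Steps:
T = -6
-15*(-13 + T) = -15*(-13 - 6) = -15*(-19) = 285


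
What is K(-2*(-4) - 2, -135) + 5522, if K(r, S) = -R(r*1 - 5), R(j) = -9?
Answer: 5531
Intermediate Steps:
K(r, S) = 9 (K(r, S) = -1*(-9) = 9)
K(-2*(-4) - 2, -135) + 5522 = 9 + 5522 = 5531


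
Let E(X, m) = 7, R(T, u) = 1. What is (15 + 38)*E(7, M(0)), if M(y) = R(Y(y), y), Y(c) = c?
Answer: 371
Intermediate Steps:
M(y) = 1
(15 + 38)*E(7, M(0)) = (15 + 38)*7 = 53*7 = 371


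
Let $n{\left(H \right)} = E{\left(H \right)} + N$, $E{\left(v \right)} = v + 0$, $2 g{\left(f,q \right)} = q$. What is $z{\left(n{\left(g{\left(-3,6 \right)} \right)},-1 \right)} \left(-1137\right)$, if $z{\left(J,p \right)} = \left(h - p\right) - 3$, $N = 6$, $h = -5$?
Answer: $7959$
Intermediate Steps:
$g{\left(f,q \right)} = \frac{q}{2}$
$E{\left(v \right)} = v$
$n{\left(H \right)} = 6 + H$ ($n{\left(H \right)} = H + 6 = 6 + H$)
$z{\left(J,p \right)} = -8 - p$ ($z{\left(J,p \right)} = \left(-5 - p\right) - 3 = -8 - p$)
$z{\left(n{\left(g{\left(-3,6 \right)} \right)},-1 \right)} \left(-1137\right) = \left(-8 - -1\right) \left(-1137\right) = \left(-8 + 1\right) \left(-1137\right) = \left(-7\right) \left(-1137\right) = 7959$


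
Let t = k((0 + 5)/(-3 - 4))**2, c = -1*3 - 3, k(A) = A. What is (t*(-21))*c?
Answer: 450/7 ≈ 64.286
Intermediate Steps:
c = -6 (c = -3 - 3 = -6)
t = 25/49 (t = ((0 + 5)/(-3 - 4))**2 = (5/(-7))**2 = (5*(-1/7))**2 = (-5/7)**2 = 25/49 ≈ 0.51020)
(t*(-21))*c = ((25/49)*(-21))*(-6) = -75/7*(-6) = 450/7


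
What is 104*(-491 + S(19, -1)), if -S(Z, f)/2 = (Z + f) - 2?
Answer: -54392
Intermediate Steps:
S(Z, f) = 4 - 2*Z - 2*f (S(Z, f) = -2*((Z + f) - 2) = -2*(-2 + Z + f) = 4 - 2*Z - 2*f)
104*(-491 + S(19, -1)) = 104*(-491 + (4 - 2*19 - 2*(-1))) = 104*(-491 + (4 - 38 + 2)) = 104*(-491 - 32) = 104*(-523) = -54392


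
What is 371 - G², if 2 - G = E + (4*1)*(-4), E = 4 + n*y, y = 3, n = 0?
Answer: 175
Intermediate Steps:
E = 4 (E = 4 + 0*3 = 4 + 0 = 4)
G = 14 (G = 2 - (4 + (4*1)*(-4)) = 2 - (4 + 4*(-4)) = 2 - (4 - 16) = 2 - 1*(-12) = 2 + 12 = 14)
371 - G² = 371 - 1*14² = 371 - 1*196 = 371 - 196 = 175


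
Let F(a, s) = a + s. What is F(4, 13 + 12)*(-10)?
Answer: -290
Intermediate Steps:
F(4, 13 + 12)*(-10) = (4 + (13 + 12))*(-10) = (4 + 25)*(-10) = 29*(-10) = -290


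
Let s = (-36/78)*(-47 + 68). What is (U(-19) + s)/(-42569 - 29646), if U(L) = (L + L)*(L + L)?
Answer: -18646/938795 ≈ -0.019862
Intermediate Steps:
s = -126/13 (s = -36*1/78*21 = -6/13*21 = -126/13 ≈ -9.6923)
U(L) = 4*L**2 (U(L) = (2*L)*(2*L) = 4*L**2)
(U(-19) + s)/(-42569 - 29646) = (4*(-19)**2 - 126/13)/(-42569 - 29646) = (4*361 - 126/13)/(-72215) = (1444 - 126/13)*(-1/72215) = (18646/13)*(-1/72215) = -18646/938795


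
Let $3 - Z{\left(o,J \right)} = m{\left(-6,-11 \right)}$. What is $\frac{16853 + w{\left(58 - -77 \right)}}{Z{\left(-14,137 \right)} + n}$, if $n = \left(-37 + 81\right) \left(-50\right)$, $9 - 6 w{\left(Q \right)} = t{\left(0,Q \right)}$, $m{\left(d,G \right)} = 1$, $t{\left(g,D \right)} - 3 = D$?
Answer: $- \frac{4809}{628} \approx -7.6576$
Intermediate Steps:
$t{\left(g,D \right)} = 3 + D$
$w{\left(Q \right)} = 1 - \frac{Q}{6}$ ($w{\left(Q \right)} = \frac{3}{2} - \frac{3 + Q}{6} = \frac{3}{2} - \left(\frac{1}{2} + \frac{Q}{6}\right) = 1 - \frac{Q}{6}$)
$Z{\left(o,J \right)} = 2$ ($Z{\left(o,J \right)} = 3 - 1 = 2$)
$n = -2200$ ($n = 44 \left(-50\right) = -2200$)
$\frac{16853 + w{\left(58 - -77 \right)}}{Z{\left(-14,137 \right)} + n} = \frac{16853 + \left(1 - \frac{58 - -77}{6}\right)}{2 - 2200} = \frac{16853 + \left(1 - \frac{58 + 77}{6}\right)}{-2198} = \left(16853 + \left(1 - \frac{45}{2}\right)\right) \left(- \frac{1}{2198}\right) = \left(16853 - \frac{43}{2}\right) \left(- \frac{1}{2198}\right) = \frac{33663}{2} \left(- \frac{1}{2198}\right) = - \frac{4809}{628}$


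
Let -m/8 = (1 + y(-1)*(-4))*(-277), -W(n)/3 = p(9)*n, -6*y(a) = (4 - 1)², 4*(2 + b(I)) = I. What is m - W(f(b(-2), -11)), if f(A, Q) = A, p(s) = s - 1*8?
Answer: 31009/2 ≈ 15505.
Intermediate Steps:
b(I) = -2 + I/4
y(a) = -3/2 (y(a) = -(4 - 1)²/6 = -⅙*3² = -⅙*9 = -3/2)
p(s) = -8 + s (p(s) = s - 8 = -8 + s)
W(n) = -3*n (W(n) = -3*(-8 + 9)*n = -3*n)
m = 15512 (m = -8*(1 - 3/2*(-4))*(-277) = -8*(1 + 6)*(-277) = -56*(-277) = -8*(-1939) = 15512)
m - W(f(b(-2), -11)) = 15512 - (-3)*(-2 + (¼)*(-2)) = 15512 - (-3)*(-2 - ½) = 15512 - (-3)*(-5)/2 = 15512 - 1*15/2 = 15512 - 15/2 = 31009/2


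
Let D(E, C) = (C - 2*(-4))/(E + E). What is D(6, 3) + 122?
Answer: 1475/12 ≈ 122.92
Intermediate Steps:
D(E, C) = (8 + C)/(2*E) (D(E, C) = (C + 8)/((2*E)) = (8 + C)*(1/(2*E)) = (8 + C)/(2*E))
D(6, 3) + 122 = (1/2)*(8 + 3)/6 + 122 = (1/2)*(1/6)*11 + 122 = 11/12 + 122 = 1475/12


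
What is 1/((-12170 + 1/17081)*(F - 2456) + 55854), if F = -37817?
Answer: 17081/8372734887111 ≈ 2.0401e-9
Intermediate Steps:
1/((-12170 + 1/17081)*(F - 2456) + 55854) = 1/((-12170 + 1/17081)*(-37817 - 2456) + 55854) = 1/((-12170 + 1/17081)*(-40273) + 55854) = 1/(-207875769/17081*(-40273) + 55854) = 1/(8371780844937/17081 + 55854) = 1/(8372734887111/17081) = 17081/8372734887111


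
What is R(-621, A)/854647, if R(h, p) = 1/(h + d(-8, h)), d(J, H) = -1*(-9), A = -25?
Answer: -1/523043964 ≈ -1.9119e-9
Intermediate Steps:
d(J, H) = 9
R(h, p) = 1/(9 + h) (R(h, p) = 1/(h + 9) = 1/(9 + h))
R(-621, A)/854647 = 1/((9 - 621)*854647) = (1/854647)/(-612) = -1/612*1/854647 = -1/523043964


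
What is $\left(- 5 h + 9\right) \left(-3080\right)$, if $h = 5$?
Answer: $49280$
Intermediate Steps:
$\left(- 5 h + 9\right) \left(-3080\right) = \left(\left(-5\right) 5 + 9\right) \left(-3080\right) = \left(-25 + 9\right) \left(-3080\right) = \left(-16\right) \left(-3080\right) = 49280$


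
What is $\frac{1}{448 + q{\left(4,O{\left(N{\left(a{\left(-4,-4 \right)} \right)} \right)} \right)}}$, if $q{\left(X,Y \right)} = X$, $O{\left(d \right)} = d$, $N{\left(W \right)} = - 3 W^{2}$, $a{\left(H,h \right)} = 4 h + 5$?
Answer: $\frac{1}{452} \approx 0.0022124$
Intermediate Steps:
$a{\left(H,h \right)} = 5 + 4 h$
$\frac{1}{448 + q{\left(4,O{\left(N{\left(a{\left(-4,-4 \right)} \right)} \right)} \right)}} = \frac{1}{448 + 4} = \frac{1}{452}$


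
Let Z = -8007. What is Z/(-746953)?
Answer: 8007/746953 ≈ 0.010720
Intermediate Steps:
Z/(-746953) = -8007/(-746953) = -8007*(-1/746953) = 8007/746953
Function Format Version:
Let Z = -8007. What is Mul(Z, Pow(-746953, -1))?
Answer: Rational(8007, 746953) ≈ 0.010720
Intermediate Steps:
Mul(Z, Pow(-746953, -1)) = Mul(-8007, Pow(-746953, -1)) = Mul(-8007, Rational(-1, 746953)) = Rational(8007, 746953)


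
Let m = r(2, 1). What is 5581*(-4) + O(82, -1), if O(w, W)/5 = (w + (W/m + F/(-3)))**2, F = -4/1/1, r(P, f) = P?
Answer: 431381/36 ≈ 11983.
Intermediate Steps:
m = 2
F = -4 (F = -4*1*1 = -4*1 = -4)
O(w, W) = 5*(4/3 + w + W/2)**2 (O(w, W) = 5*(w + (W/2 - 4/(-3)))**2 = 5*(w + (W*(1/2) - 4*(-1/3)))**2 = 5*(w + (W/2 + 4/3))**2 = 5*(w + (4/3 + W/2))**2 = 5*(4/3 + w + W/2)**2)
5581*(-4) + O(82, -1) = 5581*(-4) + 5*(8 + 3*(-1) + 6*82)**2/36 = -22324 + 5*(8 - 3 + 492)**2/36 = -22324 + (5/36)*497**2 = -22324 + (5/36)*247009 = -22324 + 1235045/36 = 431381/36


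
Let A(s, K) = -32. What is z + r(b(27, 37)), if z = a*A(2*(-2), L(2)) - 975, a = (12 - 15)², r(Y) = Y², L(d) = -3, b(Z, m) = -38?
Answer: 181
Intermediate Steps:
a = 9 (a = (-3)² = 9)
z = -1263 (z = 9*(-32) - 975 = -288 - 975 = -1263)
z + r(b(27, 37)) = -1263 + (-38)² = -1263 + 1444 = 181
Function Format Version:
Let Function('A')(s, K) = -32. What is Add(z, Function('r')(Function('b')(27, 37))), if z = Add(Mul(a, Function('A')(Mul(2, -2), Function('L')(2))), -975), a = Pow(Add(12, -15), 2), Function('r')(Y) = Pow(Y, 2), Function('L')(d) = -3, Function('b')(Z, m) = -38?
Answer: 181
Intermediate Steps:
a = 9 (a = Pow(-3, 2) = 9)
z = -1263 (z = Add(Mul(9, -32), -975) = Add(-288, -975) = -1263)
Add(z, Function('r')(Function('b')(27, 37))) = Add(-1263, Pow(-38, 2)) = Add(-1263, 1444) = 181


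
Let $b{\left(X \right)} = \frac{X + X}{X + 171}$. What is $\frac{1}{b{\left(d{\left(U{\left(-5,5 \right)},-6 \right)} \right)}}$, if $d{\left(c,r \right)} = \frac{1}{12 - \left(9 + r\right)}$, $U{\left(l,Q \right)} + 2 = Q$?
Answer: $770$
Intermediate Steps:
$U{\left(l,Q \right)} = -2 + Q$
$d{\left(c,r \right)} = \frac{1}{3 - r}$
$b{\left(X \right)} = \frac{2 X}{171 + X}$
$\frac{1}{b{\left(d{\left(U{\left(-5,5 \right)},-6 \right)} \right)}} = \frac{1}{2 \left(- \frac{1}{-3 - 6}\right) \frac{1}{171 - \frac{1}{-3 - 6}}} = \frac{1}{2 \left(- \frac{1}{-9}\right) \frac{1}{171 - \frac{1}{-9}}} = \frac{1}{2 \left(\left(-1\right) \left(- \frac{1}{9}\right)\right) \frac{1}{171 - - \frac{1}{9}}} = \frac{1}{2 \cdot \frac{1}{9} \frac{1}{171 + \frac{1}{9}}} = \frac{1}{2 \cdot \frac{1}{9} \frac{1}{\frac{1540}{9}}} = \frac{1}{2 \cdot \frac{1}{9} \cdot \frac{9}{1540}} = \frac{1}{\frac{1}{770}} = 770$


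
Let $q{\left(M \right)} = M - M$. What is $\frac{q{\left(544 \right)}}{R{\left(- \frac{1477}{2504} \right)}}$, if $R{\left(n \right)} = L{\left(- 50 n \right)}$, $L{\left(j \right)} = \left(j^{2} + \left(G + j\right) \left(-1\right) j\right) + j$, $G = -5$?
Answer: $0$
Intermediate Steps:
$L{\left(j \right)} = j + j^{2} + j \left(5 - j\right)$ ($L{\left(j \right)} = \left(j^{2} + \left(-5 + j\right) \left(-1\right) j\right) + j = \left(j^{2} + \left(5 - j\right) j\right) + j = \left(j^{2} + j \left(5 - j\right)\right) + j = j + j^{2} + j \left(5 - j\right)$)
$q{\left(M \right)} = 0$
$R{\left(n \right)} = - 300 n$ ($R{\left(n \right)} = 6 \left(- 50 n\right) = - 300 n$)
$\frac{q{\left(544 \right)}}{R{\left(- \frac{1477}{2504} \right)}} = \frac{0}{\left(-300\right) \left(- \frac{1477}{2504}\right)} = \frac{0}{\frac{110775}{626}} = 0 \cdot \frac{626}{110775} = 0$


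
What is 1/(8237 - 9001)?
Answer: -1/764 ≈ -0.0013089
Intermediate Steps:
1/(8237 - 9001) = 1/(-764) = -1/764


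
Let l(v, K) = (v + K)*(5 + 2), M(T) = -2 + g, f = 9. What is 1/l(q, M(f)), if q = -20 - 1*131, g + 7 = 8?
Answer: -1/1064 ≈ -0.00093985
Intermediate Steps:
g = 1 (g = -7 + 8 = 1)
M(T) = -1 (M(T) = -2 + 1 = -1)
q = -151 (q = -20 - 131 = -151)
l(v, K) = 7*K + 7*v (l(v, K) = (K + v)*7 = 7*K + 7*v)
1/l(q, M(f)) = 1/(7*(-1) + 7*(-151)) = 1/(-7 - 1057) = 1/(-1064) = -1/1064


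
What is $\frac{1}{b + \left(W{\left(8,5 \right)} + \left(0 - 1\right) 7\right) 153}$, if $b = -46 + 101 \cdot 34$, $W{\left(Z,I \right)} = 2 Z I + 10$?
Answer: $\frac{1}{16087} \approx 6.2162 \cdot 10^{-5}$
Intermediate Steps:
$W{\left(Z,I \right)} = 10 + 2 I Z$ ($W{\left(Z,I \right)} = 2 I Z + 10 = 10 + 2 I Z$)
$b = 3388$ ($b = -46 + 3434 = 3388$)
$\frac{1}{b + \left(W{\left(8,5 \right)} + \left(0 - 1\right) 7\right) 153} = \frac{1}{3388 + \left(\left(10 + 2 \cdot 5 \cdot 8\right) + \left(0 - 1\right) 7\right) 153} = \frac{1}{3388 + \left(\left(10 + 80\right) - 7\right) 153} = \frac{1}{3388 + \left(90 - 7\right) 153} = \frac{1}{3388 + 83 \cdot 153} = \frac{1}{3388 + 12699} = \frac{1}{16087}$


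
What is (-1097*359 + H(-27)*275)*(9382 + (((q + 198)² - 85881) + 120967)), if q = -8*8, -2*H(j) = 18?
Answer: -24738506352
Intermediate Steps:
H(j) = -9 (H(j) = -½*18 = -9)
q = -64
(-1097*359 + H(-27)*275)*(9382 + (((q + 198)² - 85881) + 120967)) = (-1097*359 - 9*275)*(9382 + (((-64 + 198)² - 85881) + 120967)) = (-393823 - 2475)*(9382 + ((134² - 85881) + 120967)) = -396298*(9382 + ((17956 - 85881) + 120967)) = -396298*(9382 + (-67925 + 120967)) = -396298*(9382 + 53042) = -396298*62424 = -24738506352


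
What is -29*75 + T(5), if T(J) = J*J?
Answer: -2150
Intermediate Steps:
T(J) = J²
-29*75 + T(5) = -29*75 + 5² = -2175 + 25 = -2150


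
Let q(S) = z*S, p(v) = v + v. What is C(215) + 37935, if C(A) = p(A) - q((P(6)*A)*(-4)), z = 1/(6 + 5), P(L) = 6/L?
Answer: 422875/11 ≈ 38443.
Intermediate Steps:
z = 1/11 ≈ 0.090909
p(v) = 2*v
q(S) = S/11
C(A) = 26*A/11 (C(A) = 2*A - ((6/6)*A)*(-4)/11 = 2*A - ((6*(⅙))*A)*(-4)/11 = 2*A - (1*A)*(-4)/11 = 2*A - A*(-4)/11 = 2*A - (-4*A)/11 = 2*A - (-4)*A/11 = 2*A + 4*A/11 = 26*A/11)
C(215) + 37935 = (26/11)*215 + 37935 = 5590/11 + 37935 = 422875/11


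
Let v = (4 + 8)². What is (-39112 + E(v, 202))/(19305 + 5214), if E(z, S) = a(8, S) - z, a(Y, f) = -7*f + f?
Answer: -40468/24519 ≈ -1.6505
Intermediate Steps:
v = 144 (v = 12² = 144)
a(Y, f) = -6*f
E(z, S) = -z - 6*S (E(z, S) = -6*S - z = -z - 6*S)
(-39112 + E(v, 202))/(19305 + 5214) = (-39112 + (-1*144 - 6*202))/(19305 + 5214) = (-39112 + (-144 - 1212))/24519 = (-39112 - 1356)*(1/24519) = -40468*1/24519 = -40468/24519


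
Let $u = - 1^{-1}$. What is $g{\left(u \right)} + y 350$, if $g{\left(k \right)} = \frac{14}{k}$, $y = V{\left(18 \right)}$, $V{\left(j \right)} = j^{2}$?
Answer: $113386$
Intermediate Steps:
$y = 324$ ($y = 18^{2} = 324$)
$u = -1$ ($u = \left(-1\right) 1 = -1$)
$g{\left(u \right)} + y 350 = \frac{14}{-1} + 324 \cdot 350 = 14 \left(-1\right) + 113400 = -14 + 113400 = 113386$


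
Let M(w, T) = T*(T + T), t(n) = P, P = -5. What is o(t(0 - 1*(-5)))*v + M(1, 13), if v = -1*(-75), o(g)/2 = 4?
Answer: 938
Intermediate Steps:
t(n) = -5
o(g) = 8 (o(g) = 2*4 = 8)
v = 75
M(w, T) = 2*T**2 (M(w, T) = T*(2*T) = 2*T**2)
o(t(0 - 1*(-5)))*v + M(1, 13) = 8*75 + 2*13**2 = 600 + 2*169 = 600 + 338 = 938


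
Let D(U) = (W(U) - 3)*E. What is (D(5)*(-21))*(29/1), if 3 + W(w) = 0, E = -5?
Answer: -18270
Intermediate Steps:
W(w) = -3 (W(w) = -3 + 0 = -3)
D(U) = 30 (D(U) = (-3 - 3)*(-5) = -6*(-5) = 30)
(D(5)*(-21))*(29/1) = (30*(-21))*(29/1) = -18270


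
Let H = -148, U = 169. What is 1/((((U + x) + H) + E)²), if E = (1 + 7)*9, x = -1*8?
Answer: 1/7225 ≈ 0.00013841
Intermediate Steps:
x = -8
E = 72 (E = 8*9 = 72)
1/((((U + x) + H) + E)²) = 1/((((169 - 8) - 148) + 72)²) = 1/(((161 - 148) + 72)²) = 1/((13 + 72)²) = 1/(85²) = 1/7225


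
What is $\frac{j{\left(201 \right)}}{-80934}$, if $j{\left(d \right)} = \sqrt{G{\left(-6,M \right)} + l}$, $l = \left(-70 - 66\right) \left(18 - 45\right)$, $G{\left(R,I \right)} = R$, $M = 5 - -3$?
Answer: $- \frac{\sqrt{3666}}{80934} \approx -0.00074811$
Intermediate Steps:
$M = 8$ ($M = 5 + 3 = 8$)
$l = 3672$ ($l = \left(-136\right) \left(-27\right) = 3672$)
$j{\left(d \right)} = \sqrt{3666}$ ($j{\left(d \right)} = \sqrt{-6 + 3672} = \sqrt{3666}$)
$\frac{j{\left(201 \right)}}{-80934} = \frac{\sqrt{3666}}{-80934} = \sqrt{3666} \left(- \frac{1}{80934}\right) = - \frac{\sqrt{3666}}{80934}$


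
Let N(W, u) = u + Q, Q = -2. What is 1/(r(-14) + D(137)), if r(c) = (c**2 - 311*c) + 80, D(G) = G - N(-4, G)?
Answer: 1/4632 ≈ 0.00021589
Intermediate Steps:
N(W, u) = -2 + u (N(W, u) = u - 2 = -2 + u)
D(G) = 2 (D(G) = G - (-2 + G) = G + (2 - G) = 2)
r(c) = 80 + c**2 - 311*c
1/(r(-14) + D(137)) = 1/((80 + (-14)**2 - 311*(-14)) + 2) = 1/((80 + 196 + 4354) + 2) = 1/(4630 + 2) = 1/4632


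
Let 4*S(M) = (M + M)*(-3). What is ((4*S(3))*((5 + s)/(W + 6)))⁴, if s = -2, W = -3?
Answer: 104976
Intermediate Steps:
S(M) = -3*M/2 (S(M) = ((M + M)*(-3))/4 = ((2*M)*(-3))/4 = (-6*M)/4 = -3*M/2)
((4*S(3))*((5 + s)/(W + 6)))⁴ = ((4*(-3/2*3))*((5 - 2)/(-3 + 6)))⁴ = ((4*(-9/2))*(3/3))⁴ = (-54/3)⁴ = (-18*1)⁴ = (-18)⁴ = 104976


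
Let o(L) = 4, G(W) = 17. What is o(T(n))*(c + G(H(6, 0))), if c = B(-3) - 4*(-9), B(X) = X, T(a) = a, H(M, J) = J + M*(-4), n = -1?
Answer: 200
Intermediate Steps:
H(M, J) = J - 4*M
c = 33 (c = -3 - 4*(-9) = -3 + 36 = 33)
o(T(n))*(c + G(H(6, 0))) = 4*(33 + 17) = 4*50 = 200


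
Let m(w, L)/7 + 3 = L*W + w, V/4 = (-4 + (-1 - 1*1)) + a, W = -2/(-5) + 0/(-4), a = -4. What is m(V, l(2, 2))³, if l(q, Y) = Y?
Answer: -3222118333/125 ≈ -2.5777e+7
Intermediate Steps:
W = ⅖ (W = -2*(-⅕) + 0*(-¼) = ⅖ + 0 = ⅖ ≈ 0.40000)
V = -40 (V = 4*((-4 + (-1 - 1*1)) - 4) = 4*((-4 + (-1 - 1)) - 4) = 4*((-4 - 2) - 4) = 4*(-6 - 4) = 4*(-10) = -40)
m(w, L) = -21 + 7*w + 14*L/5 (m(w, L) = -21 + 7*(L*(⅖) + w) = -21 + 7*(2*L/5 + w) = -21 + 7*(w + 2*L/5) = -21 + (7*w + 14*L/5) = -21 + 7*w + 14*L/5)
m(V, l(2, 2))³ = (-21 + 7*(-40) + (14/5)*2)³ = (-21 - 280 + 28/5)³ = (-1477/5)³ = -3222118333/125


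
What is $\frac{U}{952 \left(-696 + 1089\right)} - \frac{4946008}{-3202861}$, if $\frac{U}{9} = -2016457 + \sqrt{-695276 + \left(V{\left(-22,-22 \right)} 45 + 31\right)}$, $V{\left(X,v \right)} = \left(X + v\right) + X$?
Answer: $- \frac{18758467900735}{399435201032} + \frac{3 i \sqrt{698215}}{124712} \approx -46.962 + 0.020101 i$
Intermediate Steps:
$V{\left(X,v \right)} = v + 2 X$
$U = -18148113 + 9 i \sqrt{698215}$ ($U = 9 \left(-2016457 + \sqrt{-695276 + \left(\left(-22 + 2 \left(-22\right)\right) 45 + 31\right)}\right) = 9 \left(-2016457 + \sqrt{-695276 + \left(\left(-22 - 44\right) 45 + 31\right)}\right) = 9 \left(-2016457 + \sqrt{-695276 + \left(\left(-66\right) 45 + 31\right)}\right) = 9 \left(-2016457 + \sqrt{-695276 + \left(-2970 + 31\right)}\right) = 9 \left(-2016457 + \sqrt{-695276 - 2939}\right) = 9 \left(-2016457 + \sqrt{-698215}\right) = 9 \left(-2016457 + i \sqrt{698215}\right) = -18148113 + 9 i \sqrt{698215} \approx -1.8148 \cdot 10^{7} + 7520.3 i$)
$\frac{U}{952 \left(-696 + 1089\right)} - \frac{4946008}{-3202861} = \frac{-18148113 + 9 i \sqrt{698215}}{952 \left(-696 + 1089\right)} - \frac{4946008}{-3202861} = \frac{-18148113 + 9 i \sqrt{698215}}{952 \cdot 393} - - \frac{4946008}{3202861} = \frac{-18148113 + 9 i \sqrt{698215}}{374136} + \frac{4946008}{3202861} = \left(-18148113 + 9 i \sqrt{698215}\right) \frac{1}{374136} + \frac{4946008}{3202861} = \left(- \frac{6049371}{124712} + \frac{3 i \sqrt{698215}}{124712}\right) + \frac{4946008}{3202861} = - \frac{18758467900735}{399435201032} + \frac{3 i \sqrt{698215}}{124712}$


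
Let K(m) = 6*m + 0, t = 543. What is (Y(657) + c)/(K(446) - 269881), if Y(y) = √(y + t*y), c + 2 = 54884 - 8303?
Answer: -46579/267205 - 12*√2482/267205 ≈ -0.17656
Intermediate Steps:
K(m) = 6*m
c = 46579 (c = -2 + (54884 - 8303) = -2 + 46581 = 46579)
Y(y) = 4*√34*√y (Y(y) = √(y + 543*y) = √(544*y) = 4*√34*√y)
(Y(657) + c)/(K(446) - 269881) = (4*√34*√657 + 46579)/(6*446 - 269881) = (4*√34*(3*√73) + 46579)/(2676 - 269881) = (12*√2482 + 46579)/(-267205) = (46579 + 12*√2482)*(-1/267205) = -46579/267205 - 12*√2482/267205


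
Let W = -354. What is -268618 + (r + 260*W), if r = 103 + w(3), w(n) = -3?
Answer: -360558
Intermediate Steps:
r = 100 (r = 103 - 3 = 100)
-268618 + (r + 260*W) = -268618 + (100 + 260*(-354)) = -268618 + (100 - 92040) = -268618 - 91940 = -360558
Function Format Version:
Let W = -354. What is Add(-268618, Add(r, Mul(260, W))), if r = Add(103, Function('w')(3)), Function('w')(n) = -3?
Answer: -360558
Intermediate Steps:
r = 100 (r = Add(103, -3) = 100)
Add(-268618, Add(r, Mul(260, W))) = Add(-268618, Add(100, Mul(260, -354))) = Add(-268618, Add(100, -92040)) = Add(-268618, -91940) = -360558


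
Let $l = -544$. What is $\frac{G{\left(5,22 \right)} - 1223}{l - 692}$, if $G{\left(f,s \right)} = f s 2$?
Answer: $\frac{1003}{1236} \approx 0.81149$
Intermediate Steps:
$G{\left(f,s \right)} = 2 f s$
$\frac{G{\left(5,22 \right)} - 1223}{l - 692} = \frac{2 \cdot 5 \cdot 22 - 1223}{-544 - 692} = \frac{220 - 1223}{-1236} = \left(-1003\right) \left(- \frac{1}{1236}\right) = \frac{1003}{1236}$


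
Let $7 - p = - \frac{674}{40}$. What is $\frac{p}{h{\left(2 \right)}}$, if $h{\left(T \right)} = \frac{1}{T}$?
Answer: $\frac{477}{10} \approx 47.7$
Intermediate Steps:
$p = \frac{477}{20}$ ($p = 7 - - \frac{674}{40} = 7 - \left(-674\right) \frac{1}{40} = 7 - - \frac{337}{20} = 7 + \frac{337}{20} = \frac{477}{20} \approx 23.85$)
$\frac{p}{h{\left(2 \right)}} = \frac{477}{20 \cdot \frac{1}{2}} = \frac{477 \frac{1}{\frac{1}{2}}}{20} = \frac{477}{20} \cdot 2 = \frac{477}{10}$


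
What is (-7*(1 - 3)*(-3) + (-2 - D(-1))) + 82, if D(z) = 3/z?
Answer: 41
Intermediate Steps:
(-7*(1 - 3)*(-3) + (-2 - D(-1))) + 82 = (-7*(1 - 3)*(-3) + (-2 - 3/(-1))) + 82 = (-(-14)*(-3) + (-2 - 3*(-1))) + 82 = (-7*6 + (-2 - 1*(-3))) + 82 = (-42 + (-2 + 3)) + 82 = (-42 + 1) + 82 = -41 + 82 = 41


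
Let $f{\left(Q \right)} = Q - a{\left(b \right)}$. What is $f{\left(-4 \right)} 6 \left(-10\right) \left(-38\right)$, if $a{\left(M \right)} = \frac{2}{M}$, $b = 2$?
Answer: $-11400$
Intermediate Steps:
$f{\left(Q \right)} = -1 + Q$ ($f{\left(Q \right)} = Q - \frac{2}{2} = Q - 2 \cdot \frac{1}{2} = Q - 1 = -1 + Q$)
$f{\left(-4 \right)} 6 \left(-10\right) \left(-38\right) = \left(-1 - 4\right) 6 \left(-10\right) \left(-38\right) = \left(-5\right) \left(-60\right) \left(-38\right) = 300 \left(-38\right) = -11400$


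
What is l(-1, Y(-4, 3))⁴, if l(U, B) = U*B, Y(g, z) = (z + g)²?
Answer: 1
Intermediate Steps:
Y(g, z) = (g + z)²
l(U, B) = B*U
l(-1, Y(-4, 3))⁴ = ((-4 + 3)²*(-1))⁴ = ((-1)²*(-1))⁴ = (1*(-1))⁴ = (-1)⁴ = 1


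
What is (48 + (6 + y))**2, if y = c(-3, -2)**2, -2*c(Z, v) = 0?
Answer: 2916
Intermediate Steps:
c(Z, v) = 0 (c(Z, v) = -1/2*0 = 0)
y = 0 (y = 0**2 = 0)
(48 + (6 + y))**2 = (48 + (6 + 0))**2 = (48 + 6)**2 = 54**2 = 2916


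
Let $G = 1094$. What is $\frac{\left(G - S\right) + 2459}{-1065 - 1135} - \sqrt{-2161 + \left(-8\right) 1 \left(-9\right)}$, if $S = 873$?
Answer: $- \frac{67}{55} - i \sqrt{2089} \approx -1.2182 - 45.706 i$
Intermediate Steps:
$\frac{\left(G - S\right) + 2459}{-1065 - 1135} - \sqrt{-2161 + \left(-8\right) 1 \left(-9\right)} = \frac{\left(1094 - 873\right) + 2459}{-1065 - 1135} - \sqrt{-2161 + \left(-8\right) 1 \left(-9\right)} = \frac{\left(1094 - 873\right) + 2459}{-2200} - \sqrt{-2161 - -72} = \left(221 + 2459\right) \left(- \frac{1}{2200}\right) - \sqrt{-2161 + 72} = 2680 \left(- \frac{1}{2200}\right) - \sqrt{-2089} = - \frac{67}{55} - i \sqrt{2089}$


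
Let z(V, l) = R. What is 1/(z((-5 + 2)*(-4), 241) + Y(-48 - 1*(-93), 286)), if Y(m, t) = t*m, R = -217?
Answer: 1/12653 ≈ 7.9033e-5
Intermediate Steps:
z(V, l) = -217
Y(m, t) = m*t
1/(z((-5 + 2)*(-4), 241) + Y(-48 - 1*(-93), 286)) = 1/(-217 + (-48 - 1*(-93))*286) = 1/(-217 + (-48 + 93)*286) = 1/(-217 + 45*286) = 1/(-217 + 12870) = 1/12653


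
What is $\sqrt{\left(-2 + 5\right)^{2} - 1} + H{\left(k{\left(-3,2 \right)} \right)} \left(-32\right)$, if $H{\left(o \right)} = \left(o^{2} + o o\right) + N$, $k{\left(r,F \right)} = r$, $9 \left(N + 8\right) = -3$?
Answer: $- \frac{928}{3} + 2 \sqrt{2} \approx -306.5$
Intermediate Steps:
$N = - \frac{25}{3}$ ($N = -8 + \frac{1}{9} \left(-3\right) = -8 - \frac{1}{3} = - \frac{25}{3} \approx -8.3333$)
$H{\left(o \right)} = - \frac{25}{3} + 2 o^{2}$ ($H{\left(o \right)} = \left(o^{2} + o o\right) - \frac{25}{3} = \left(o^{2} + o^{2}\right) - \frac{25}{3} = 2 o^{2} - \frac{25}{3} = - \frac{25}{3} + 2 o^{2}$)
$\sqrt{\left(-2 + 5\right)^{2} - 1} + H{\left(k{\left(-3,2 \right)} \right)} \left(-32\right) = \sqrt{\left(-2 + 5\right)^{2} - 1} + \left(- \frac{25}{3} + 2 \left(-3\right)^{2}\right) \left(-32\right) = \sqrt{3^{2} - 1} + \left(- \frac{25}{3} + 2 \cdot 9\right) \left(-32\right) = \sqrt{9 - 1} + \left(- \frac{25}{3} + 18\right) \left(-32\right) = \sqrt{8} + \frac{29}{3} \left(-32\right) = 2 \sqrt{2} - \frac{928}{3} = - \frac{928}{3} + 2 \sqrt{2}$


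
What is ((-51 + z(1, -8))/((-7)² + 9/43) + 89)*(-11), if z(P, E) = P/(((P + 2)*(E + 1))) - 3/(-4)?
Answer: -172012951/177744 ≈ -967.76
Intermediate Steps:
z(P, E) = ¾ + P/((1 + E)*(2 + P)) (z(P, E) = P/(((2 + P)*(1 + E))) - 3*(-¼) = P/(((1 + E)*(2 + P))) + ¾ = P*(1/((1 + E)*(2 + P))) + ¾ = P/((1 + E)*(2 + P)) + ¾ = ¾ + P/((1 + E)*(2 + P)))
((-51 + z(1, -8))/((-7)² + 9/43) + 89)*(-11) = ((-51 + (6 + 6*(-8) + 7*1 + 3*(-8)*1)/(4*(2 + 1 + 2*(-8) - 8*1)))/((-7)² + 9/43) + 89)*(-11) = ((-51 + (6 - 48 + 7 - 24)/(4*(2 + 1 - 16 - 8)))/(49 + 9*(1/43)) + 89)*(-11) = ((-51 + (¼)*(-59)/(-21))/(49 + 9/43) + 89)*(-11) = ((-51 + (¼)*(-1/21)*(-59))/(2116/43) + 89)*(-11) = ((-51 + 59/84)*(43/2116) + 89)*(-11) = (-4225/84*43/2116 + 89)*(-11) = (-181675/177744 + 89)*(-11) = (15637541/177744)*(-11) = -172012951/177744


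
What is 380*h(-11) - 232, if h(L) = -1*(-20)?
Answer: 7368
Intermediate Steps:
h(L) = 20
380*h(-11) - 232 = 380*20 - 232 = 7600 - 232 = 7368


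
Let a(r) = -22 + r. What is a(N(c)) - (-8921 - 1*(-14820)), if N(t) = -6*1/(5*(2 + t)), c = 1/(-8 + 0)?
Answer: -148041/25 ≈ -5921.6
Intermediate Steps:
c = -⅛ (c = 1/(-8) = -⅛ ≈ -0.12500)
N(t) = -6/(10 + 5*t)
a(N(c)) - (-8921 - 1*(-14820)) = (-22 - 6/(10 + 5*(-⅛))) - (-8921 - 1*(-14820)) = (-22 - 6/(10 - 5/8)) - (-8921 + 14820) = (-22 - 6/75/8) - 1*5899 = (-22 - 6*8/75) - 5899 = (-22 - 16/25) - 5899 = -566/25 - 5899 = -148041/25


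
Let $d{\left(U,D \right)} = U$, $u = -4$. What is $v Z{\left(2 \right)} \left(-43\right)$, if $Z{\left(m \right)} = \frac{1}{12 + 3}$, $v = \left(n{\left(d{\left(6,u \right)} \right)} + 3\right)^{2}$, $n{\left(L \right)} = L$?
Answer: $- \frac{1161}{5} \approx -232.2$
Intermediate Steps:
$v = 81$ ($v = \left(6 + 3\right)^{2} = 9^{2} = 81$)
$Z{\left(m \right)} = \frac{1}{15}$
$v Z{\left(2 \right)} \left(-43\right) = 81 \cdot \frac{1}{15} \left(-43\right) = \frac{27}{5} \left(-43\right) = - \frac{1161}{5}$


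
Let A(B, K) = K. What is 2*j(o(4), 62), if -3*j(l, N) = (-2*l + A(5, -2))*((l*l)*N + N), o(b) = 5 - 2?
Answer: 9920/3 ≈ 3306.7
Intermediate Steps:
o(b) = 3
j(l, N) = -(-2 - 2*l)*(N + N*l**2)/3 (j(l, N) = -(-2*l - 2)*((l*l)*N + N)/3 = -(-2 - 2*l)*(l**2*N + N)/3 = -(-2 - 2*l)*(N*l**2 + N)/3 = -(-2 - 2*l)*(N + N*l**2)/3)
2*j(o(4), 62) = 2*((2/3)*62*(1 + 3 + 3**2 + 3**3)) = 2*((2/3)*62*(1 + 3 + 9 + 27)) = 2*((2/3)*62*40) = 2*(4960/3) = 9920/3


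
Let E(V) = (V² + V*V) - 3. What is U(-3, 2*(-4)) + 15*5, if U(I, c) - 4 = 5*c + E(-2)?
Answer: 44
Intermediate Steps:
E(V) = -3 + 2*V² (E(V) = (V² + V²) - 3 = 2*V² - 3 = -3 + 2*V²)
U(I, c) = 9 + 5*c (U(I, c) = 4 + (5*c + (-3 + 2*(-2)²)) = 4 + (5*c + (-3 + 2*4)) = 4 + (5*c + (-3 + 8)) = 4 + (5*c + 5) = 4 + (5 + 5*c) = 9 + 5*c)
U(-3, 2*(-4)) + 15*5 = (9 + 5*(2*(-4))) + 15*5 = (9 + 5*(-8)) + 75 = (9 - 40) + 75 = -31 + 75 = 44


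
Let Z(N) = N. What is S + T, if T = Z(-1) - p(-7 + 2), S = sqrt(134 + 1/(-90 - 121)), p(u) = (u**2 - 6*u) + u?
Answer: -51 + 7*sqrt(121747)/211 ≈ -39.424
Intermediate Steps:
p(u) = u**2 - 5*u
S = 7*sqrt(121747)/211 (S = sqrt(134 + 1/(-211)) = sqrt(134 - 1/211) = sqrt(28273/211) = 7*sqrt(121747)/211 ≈ 11.576)
T = -51 (T = -1 - (-7 + 2)*(-5 + (-7 + 2)) = -1 - (-5)*(-5 - 5) = -1 - (-5)*(-10) = -1 - 1*50 = -1 - 50 = -51)
S + T = 7*sqrt(121747)/211 - 51 = -51 + 7*sqrt(121747)/211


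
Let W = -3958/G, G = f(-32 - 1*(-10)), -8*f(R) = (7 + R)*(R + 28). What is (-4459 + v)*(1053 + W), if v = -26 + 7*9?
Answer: -46509122/15 ≈ -3.1006e+6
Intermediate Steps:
v = 37 (v = -26 + 63 = 37)
f(R) = -(7 + R)*(28 + R)/8 (f(R) = -(7 + R)*(R + 28)/8 = -(7 + R)*(28 + R)/8)
G = 45/4 (G = -49/2 - 35*(-32 - 1*(-10))/8 - (-32 - 1*(-10))**2/8 = -49/2 - 35*(-32 + 10)/8 - (-32 + 10)**2/8 = -49/2 - 35/8*(-22) - 1/8*(-22)**2 = -49/2 + 385/4 - 1/8*484 = -49/2 + 385/4 - 121/2 = 45/4 ≈ 11.250)
W = -15832/45 (W = -3958/45/4 = -3958*4/45 = -15832/45 ≈ -351.82)
(-4459 + v)*(1053 + W) = (-4459 + 37)*(1053 - 15832/45) = -4422*31553/45 = -46509122/15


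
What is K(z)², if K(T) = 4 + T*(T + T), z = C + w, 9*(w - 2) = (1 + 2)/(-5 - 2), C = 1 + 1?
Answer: 241553764/194481 ≈ 1242.0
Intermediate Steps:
C = 2
w = 41/21 (w = 2 + ((1 + 2)/(-5 - 2))/9 = 2 + (3/(-7))/9 = 2 + (3*(-⅐))/9 = 2 + (⅑)*(-3/7) = 2 - 1/21 = 41/21 ≈ 1.9524)
z = 83/21 (z = 2 + 41/21 = 83/21 ≈ 3.9524)
K(T) = 4 + 2*T² (K(T) = 4 + T*(2*T) = 4 + 2*T²)
K(z)² = (4 + 2*(83/21)²)² = (4 + 2*(6889/441))² = (4 + 13778/441)² = (15542/441)² = 241553764/194481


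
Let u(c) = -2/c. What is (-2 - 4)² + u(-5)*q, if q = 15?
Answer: 42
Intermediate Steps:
(-2 - 4)² + u(-5)*q = (-2 - 4)² - 2/(-5)*15 = (-6)² - 2*(-⅕)*15 = 36 + (⅖)*15 = 36 + 6 = 42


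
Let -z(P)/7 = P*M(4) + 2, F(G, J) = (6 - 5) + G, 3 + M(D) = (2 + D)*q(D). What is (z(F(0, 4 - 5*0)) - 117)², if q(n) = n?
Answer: 77284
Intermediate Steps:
M(D) = -3 + D*(2 + D) (M(D) = -3 + (2 + D)*D = -3 + D*(2 + D))
F(G, J) = 1 + G
z(P) = -14 - 147*P (z(P) = -7*(P*(-3 + 4² + 2*4) + 2) = -7*(P*(-3 + 16 + 8) + 2) = -7*(P*21 + 2) = -7*(21*P + 2) = -7*(2 + 21*P) = -14 - 147*P)
(z(F(0, 4 - 5*0)) - 117)² = ((-14 - 147*(1 + 0)) - 117)² = ((-14 - 147*1) - 117)² = ((-14 - 147) - 117)² = (-161 - 117)² = (-278)² = 77284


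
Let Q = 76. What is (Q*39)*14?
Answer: 41496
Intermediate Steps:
(Q*39)*14 = (76*39)*14 = 2964*14 = 41496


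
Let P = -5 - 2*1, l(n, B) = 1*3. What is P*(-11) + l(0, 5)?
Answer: 80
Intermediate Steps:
l(n, B) = 3
P = -7 (P = -5 - 2 = -7)
P*(-11) + l(0, 5) = -7*(-11) + 3 = 77 + 3 = 80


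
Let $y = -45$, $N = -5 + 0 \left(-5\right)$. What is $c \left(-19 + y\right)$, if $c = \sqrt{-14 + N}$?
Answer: $- 64 i \sqrt{19} \approx - 278.97 i$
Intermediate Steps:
$N = -5$ ($N = -5 + 0 = -5$)
$c = i \sqrt{19}$ ($c = \sqrt{-14 - 5} = \sqrt{-19} = i \sqrt{19} \approx 4.3589 i$)
$c \left(-19 + y\right) = i \sqrt{19} \left(-19 - 45\right) = i \sqrt{19} \left(-64\right) = - 64 i \sqrt{19}$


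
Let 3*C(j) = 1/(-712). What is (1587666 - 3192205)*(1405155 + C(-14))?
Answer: -4815881131287581/2136 ≈ -2.2546e+12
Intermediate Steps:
C(j) = -1/2136 (C(j) = (⅓)/(-712) = (⅓)*(-1/712) = -1/2136)
(1587666 - 3192205)*(1405155 + C(-14)) = (1587666 - 3192205)*(1405155 - 1/2136) = -1604539*3001411079/2136 = -4815881131287581/2136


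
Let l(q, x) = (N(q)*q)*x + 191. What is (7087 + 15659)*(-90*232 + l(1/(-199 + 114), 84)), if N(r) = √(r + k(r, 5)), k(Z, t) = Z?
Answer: -470591994 - 112392*I*√170/425 ≈ -4.7059e+8 - 3448.0*I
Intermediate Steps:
N(r) = √2*√r (N(r) = √(r + r) = √(2*r) = √2*√r)
l(q, x) = 191 + x*√2*q^(3/2) (l(q, x) = ((√2*√q)*q)*x + 191 = (√2*q^(3/2))*x + 191 = x*√2*q^(3/2) + 191 = 191 + x*√2*q^(3/2))
(7087 + 15659)*(-90*232 + l(1/(-199 + 114), 84)) = (7087 + 15659)*(-90*232 + (191 + 84*√2*(1/(-199 + 114))^(3/2))) = 22746*(-20880 + (191 + 84*√2*(1/(-85))^(3/2))) = 22746*(-20880 + (191 + 84*√2*(-1/85)^(3/2))) = 22746*(-20880 + (191 + 84*√2*(-I*√85/7225))) = 22746*(-20880 + (191 - 84*I*√170/7225)) = 22746*(-20689 - 84*I*√170/7225) = -470591994 - 112392*I*√170/425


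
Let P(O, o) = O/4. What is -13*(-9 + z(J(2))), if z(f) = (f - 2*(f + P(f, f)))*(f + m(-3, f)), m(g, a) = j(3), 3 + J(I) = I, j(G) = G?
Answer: 78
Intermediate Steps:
P(O, o) = O/4 (P(O, o) = O*(¼) = O/4)
J(I) = -3 + I
m(g, a) = 3
z(f) = -3*f*(3 + f)/2 (z(f) = (f - 2*(f + f/4))*(f + 3) = (f - 5*f/2)*(3 + f) = (-3*f/2)*(3 + f) = -3*f*(3 + f)/2)
-13*(-9 + z(J(2))) = -13*(-9 + 3*(-3 + 2)*(-3 - (-3 + 2))/2) = -13*(-9 + (3/2)*(-1)*(-3 - 1*(-1))) = -13*(-9 + (3/2)*(-1)*(-3 + 1)) = -13*(-9 + (3/2)*(-1)*(-2)) = -13*(-9 + 3) = -13*(-6) = 78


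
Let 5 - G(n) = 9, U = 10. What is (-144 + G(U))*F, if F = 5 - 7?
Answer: 296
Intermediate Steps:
G(n) = -4 (G(n) = 5 - 1*9 = 5 - 9 = -4)
F = -2
(-144 + G(U))*F = (-144 - 4)*(-2) = -148*(-2) = 296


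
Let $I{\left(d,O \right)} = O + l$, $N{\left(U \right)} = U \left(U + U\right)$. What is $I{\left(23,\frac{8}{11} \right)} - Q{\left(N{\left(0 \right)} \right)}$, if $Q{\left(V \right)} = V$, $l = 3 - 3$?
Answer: $\frac{8}{11} \approx 0.72727$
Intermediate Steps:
$l = 0$
$N{\left(U \right)} = 2 U^{2}$ ($N{\left(U \right)} = U 2 U = 2 U^{2}$)
$I{\left(d,O \right)} = O$ ($I{\left(d,O \right)} = O + 0 = O$)
$I{\left(23,\frac{8}{11} \right)} - Q{\left(N{\left(0 \right)} \right)} = \frac{8}{11} - 2 \cdot 0^{2} = 8 \cdot \frac{1}{11} - 2 \cdot 0 = \frac{8}{11} - 0 = \frac{8}{11} + 0 = \frac{8}{11}$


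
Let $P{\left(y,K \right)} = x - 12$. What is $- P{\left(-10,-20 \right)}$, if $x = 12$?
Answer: $0$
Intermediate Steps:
$P{\left(y,K \right)} = 0$ ($P{\left(y,K \right)} = 12 - 12 = 0$)
$- P{\left(-10,-20 \right)} = \left(-1\right) 0 = 0$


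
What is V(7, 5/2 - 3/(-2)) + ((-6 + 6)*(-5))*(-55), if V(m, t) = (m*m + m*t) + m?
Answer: 84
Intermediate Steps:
V(m, t) = m + m**2 + m*t (V(m, t) = (m**2 + m*t) + m = m + m**2 + m*t)
V(7, 5/2 - 3/(-2)) + ((-6 + 6)*(-5))*(-55) = 7*(1 + 7 + (5/2 - 3/(-2))) + ((-6 + 6)*(-5))*(-55) = 7*(1 + 7 + (5*(1/2) - 3*(-1/2))) + (0*(-5))*(-55) = 7*(1 + 7 + (5/2 + 3/2)) + 0*(-55) = 7*(1 + 7 + 4) + 0 = 7*12 + 0 = 84 + 0 = 84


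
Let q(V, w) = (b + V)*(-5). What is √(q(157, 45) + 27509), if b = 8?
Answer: 2*√6671 ≈ 163.35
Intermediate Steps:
q(V, w) = -40 - 5*V (q(V, w) = (8 + V)*(-5) = -40 - 5*V)
√(q(157, 45) + 27509) = √((-40 - 5*157) + 27509) = √((-40 - 785) + 27509) = √(-825 + 27509) = √26684 = 2*√6671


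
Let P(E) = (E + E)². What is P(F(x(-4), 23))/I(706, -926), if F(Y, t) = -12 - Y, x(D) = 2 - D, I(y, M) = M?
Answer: -648/463 ≈ -1.3996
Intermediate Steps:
P(E) = 4*E² (P(E) = (2*E)² = 4*E²)
P(F(x(-4), 23))/I(706, -926) = (4*(-12 - (2 - 1*(-4)))²)/(-926) = (4*(-12 - (2 + 4))²)*(-1/926) = (4*(-12 - 1*6)²)*(-1/926) = (4*(-12 - 6)²)*(-1/926) = (4*(-18)²)*(-1/926) = (4*324)*(-1/926) = 1296*(-1/926) = -648/463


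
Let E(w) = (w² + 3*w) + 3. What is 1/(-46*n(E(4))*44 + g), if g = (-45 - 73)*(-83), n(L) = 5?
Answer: -1/326 ≈ -0.0030675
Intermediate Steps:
E(w) = 3 + w² + 3*w
g = 9794 (g = -118*(-83) = 9794)
1/(-46*n(E(4))*44 + g) = 1/(-46*5*44 + 9794) = 1/(-230*44 + 9794) = 1/(-10120 + 9794) = 1/(-326) = -1/326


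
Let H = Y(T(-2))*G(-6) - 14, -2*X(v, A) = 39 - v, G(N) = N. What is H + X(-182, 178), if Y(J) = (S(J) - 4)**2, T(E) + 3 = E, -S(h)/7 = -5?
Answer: -11781/2 ≈ -5890.5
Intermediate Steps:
S(h) = 35 (S(h) = -7*(-5) = 35)
T(E) = -3 + E
Y(J) = 961 (Y(J) = (35 - 4)**2 = 31**2 = 961)
X(v, A) = -39/2 + v/2 (X(v, A) = -(39 - v)/2 = -39/2 + v/2)
H = -5780 (H = 961*(-6) - 14 = -5766 - 14 = -5780)
H + X(-182, 178) = -5780 + (-39/2 + (1/2)*(-182)) = -5780 + (-39/2 - 91) = -5780 - 221/2 = -11781/2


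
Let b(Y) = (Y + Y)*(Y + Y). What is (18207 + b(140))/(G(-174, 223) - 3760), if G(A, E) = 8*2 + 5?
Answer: -96607/3739 ≈ -25.838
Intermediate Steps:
b(Y) = 4*Y² (b(Y) = (2*Y)*(2*Y) = 4*Y²)
G(A, E) = 21 (G(A, E) = 16 + 5 = 21)
(18207 + b(140))/(G(-174, 223) - 3760) = (18207 + 4*140²)/(21 - 3760) = (18207 + 4*19600)/(-3739) = (18207 + 78400)*(-1/3739) = 96607*(-1/3739) = -96607/3739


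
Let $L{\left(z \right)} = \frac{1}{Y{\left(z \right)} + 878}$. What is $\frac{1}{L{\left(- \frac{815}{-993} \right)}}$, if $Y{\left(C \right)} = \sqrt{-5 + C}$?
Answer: $878 + \frac{5 i \sqrt{164838}}{993} \approx 878.0 + 2.0443 i$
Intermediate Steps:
$L{\left(z \right)} = \frac{1}{878 + \sqrt{-5 + z}}$ ($L{\left(z \right)} = \frac{1}{\sqrt{-5 + z} + 878} = \frac{1}{878 + \sqrt{-5 + z}}$)
$\frac{1}{L{\left(- \frac{815}{-993} \right)}} = \frac{1}{\frac{1}{878 + \sqrt{-5 - \frac{815}{-993}}}} = \frac{1}{\frac{1}{878 + \sqrt{-5 - - \frac{815}{993}}}} = \frac{1}{\frac{1}{878 + \sqrt{-5 + \frac{815}{993}}}} = \frac{1}{\frac{1}{878 + \sqrt{- \frac{4150}{993}}}} = \frac{1}{\frac{1}{878 + \frac{5 i \sqrt{164838}}{993}}} = 878 + \frac{5 i \sqrt{164838}}{993}$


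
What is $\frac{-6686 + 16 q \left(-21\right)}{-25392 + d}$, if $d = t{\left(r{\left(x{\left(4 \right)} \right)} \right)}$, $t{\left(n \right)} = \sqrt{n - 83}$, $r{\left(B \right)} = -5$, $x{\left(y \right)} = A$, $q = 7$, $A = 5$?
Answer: $\frac{28686612}{80594219} + \frac{4519 i \sqrt{22}}{161188438} \approx 0.35594 + 0.0001315 i$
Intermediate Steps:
$x{\left(y \right)} = 5$
$t{\left(n \right)} = \sqrt{-83 + n}$
$d = 2 i \sqrt{22}$ ($d = \sqrt{-83 - 5} = \sqrt{-88} = 2 i \sqrt{22} \approx 9.3808 i$)
$\frac{-6686 + 16 q \left(-21\right)}{-25392 + d} = \frac{-6686 + 16 \cdot 7 \left(-21\right)}{-25392 + 2 i \sqrt{22}} = \frac{-6686 + 112 \left(-21\right)}{-25392 + 2 i \sqrt{22}} = \frac{-6686 - 2352}{-25392 + 2 i \sqrt{22}} = - \frac{9038}{-25392 + 2 i \sqrt{22}}$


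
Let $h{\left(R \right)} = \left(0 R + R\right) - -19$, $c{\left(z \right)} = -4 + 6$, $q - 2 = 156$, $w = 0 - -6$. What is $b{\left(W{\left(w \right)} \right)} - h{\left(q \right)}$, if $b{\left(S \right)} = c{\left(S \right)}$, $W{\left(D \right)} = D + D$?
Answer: $-175$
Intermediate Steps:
$w = 6$ ($w = 0 + 6 = 6$)
$W{\left(D \right)} = 2 D$
$q = 158$ ($q = 2 + 156 = 158$)
$c{\left(z \right)} = 2$
$h{\left(R \right)} = 19 + R$ ($h{\left(R \right)} = \left(0 + R\right) + 19 = R + 19 = 19 + R$)
$b{\left(S \right)} = 2$
$b{\left(W{\left(w \right)} \right)} - h{\left(q \right)} = 2 - \left(19 + 158\right) = 2 - 177 = -175$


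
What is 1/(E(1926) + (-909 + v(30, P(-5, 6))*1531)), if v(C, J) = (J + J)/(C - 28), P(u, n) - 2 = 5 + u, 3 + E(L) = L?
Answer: 1/4076 ≈ 0.00024534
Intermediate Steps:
E(L) = -3 + L
P(u, n) = 7 + u (P(u, n) = 2 + (5 + u) = 7 + u)
v(C, J) = 2*J/(-28 + C) (v(C, J) = (2*J)/(-28 + C) = 2*J/(-28 + C))
1/(E(1926) + (-909 + v(30, P(-5, 6))*1531)) = 1/((-3 + 1926) + (-909 + (2*(7 - 5)/(-28 + 30))*1531)) = 1/(1923 + (-909 + (2*2/2)*1531)) = 1/(1923 + (-909 + (2*2*(½))*1531)) = 1/(1923 + (-909 + 2*1531)) = 1/(1923 + (-909 + 3062)) = 1/(1923 + 2153) = 1/4076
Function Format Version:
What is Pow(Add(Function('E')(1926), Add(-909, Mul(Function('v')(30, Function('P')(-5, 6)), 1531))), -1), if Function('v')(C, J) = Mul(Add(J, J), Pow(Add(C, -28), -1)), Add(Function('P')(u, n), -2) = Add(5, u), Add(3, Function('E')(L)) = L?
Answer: Rational(1, 4076) ≈ 0.00024534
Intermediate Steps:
Function('E')(L) = Add(-3, L)
Function('P')(u, n) = Add(7, u) (Function('P')(u, n) = Add(2, Add(5, u)) = Add(7, u))
Function('v')(C, J) = Mul(2, J, Pow(Add(-28, C), -1)) (Function('v')(C, J) = Mul(Mul(2, J), Pow(Add(-28, C), -1)) = Mul(2, J, Pow(Add(-28, C), -1)))
Pow(Add(Function('E')(1926), Add(-909, Mul(Function('v')(30, Function('P')(-5, 6)), 1531))), -1) = Pow(Add(Add(-3, 1926), Add(-909, Mul(Mul(2, Add(7, -5), Pow(Add(-28, 30), -1)), 1531))), -1) = Pow(Add(1923, Add(-909, Mul(Mul(2, 2, Pow(2, -1)), 1531))), -1) = Pow(Add(1923, Add(-909, Mul(Mul(2, 2, Rational(1, 2)), 1531))), -1) = Pow(Add(1923, Add(-909, Mul(2, 1531))), -1) = Pow(Add(1923, Add(-909, 3062)), -1) = Pow(Add(1923, 2153), -1) = Pow(4076, -1) = Rational(1, 4076)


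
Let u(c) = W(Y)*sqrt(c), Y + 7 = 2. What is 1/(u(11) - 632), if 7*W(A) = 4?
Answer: -3871/2446450 - 7*sqrt(11)/4892900 ≈ -0.0015870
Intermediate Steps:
Y = -5 (Y = -7 + 2 = -5)
W(A) = 4/7 (W(A) = (1/7)*4 = 4/7)
u(c) = 4*sqrt(c)/7
1/(u(11) - 632) = 1/(4*sqrt(11)/7 - 632) = 1/(-632 + 4*sqrt(11)/7)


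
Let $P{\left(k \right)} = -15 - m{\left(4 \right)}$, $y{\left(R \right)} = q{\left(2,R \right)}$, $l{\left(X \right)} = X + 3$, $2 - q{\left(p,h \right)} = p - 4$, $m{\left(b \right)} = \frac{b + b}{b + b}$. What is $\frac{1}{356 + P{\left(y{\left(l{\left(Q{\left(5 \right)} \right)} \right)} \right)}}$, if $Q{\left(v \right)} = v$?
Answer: $\frac{1}{340} \approx 0.0029412$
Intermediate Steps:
$m{\left(b \right)} = 1$ ($m{\left(b \right)} = \frac{2 b}{2 b} = 2 b \frac{1}{2 b} = 1$)
$q{\left(p,h \right)} = 6 - p$ ($q{\left(p,h \right)} = 2 - \left(p - 4\right) = 2 - \left(-4 + p\right) = 6 - p$)
$l{\left(X \right)} = 3 + X$
$y{\left(R \right)} = 4$ ($y{\left(R \right)} = 6 - 2 = 4$)
$P{\left(k \right)} = -16$ ($P{\left(k \right)} = -15 - 1 = -16$)
$\frac{1}{356 + P{\left(y{\left(l{\left(Q{\left(5 \right)} \right)} \right)} \right)}} = \frac{1}{356 - 16} = \frac{1}{340}$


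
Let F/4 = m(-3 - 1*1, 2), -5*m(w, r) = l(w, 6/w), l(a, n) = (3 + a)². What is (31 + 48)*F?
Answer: -316/5 ≈ -63.200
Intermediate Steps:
m(w, r) = -(3 + w)²/5
F = -⅘ (F = 4*(-(3 + (-3 - 1*1))²/5) = 4*(-(3 + (-3 - 1))²/5) = 4*(-(3 - 4)²/5) = 4*(-⅕*(-1)²) = 4*(-⅕*1) = 4*(-⅕) = -⅘ ≈ -0.80000)
(31 + 48)*F = (31 + 48)*(-⅘) = 79*(-⅘) = -316/5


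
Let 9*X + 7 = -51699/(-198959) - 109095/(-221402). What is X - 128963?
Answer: -51127564295615029/396449284662 ≈ -1.2896e+5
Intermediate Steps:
X = -275197749523/396449284662 (X = -7/9 + (-51699/(-198959) - 109095/(-221402))/9 = -7/9 + (-51699*(-1/198959) - 109095*(-1/221402))/9 = -7/9 + (51699/198959 + 109095/221402)/9 = -7/9 + (⅑)*(33151694103/44049920518) = -7/9 + 3683521567/44049920518 = -275197749523/396449284662 ≈ -0.69416)
X - 128963 = -275197749523/396449284662 - 128963 = -51127564295615029/396449284662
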